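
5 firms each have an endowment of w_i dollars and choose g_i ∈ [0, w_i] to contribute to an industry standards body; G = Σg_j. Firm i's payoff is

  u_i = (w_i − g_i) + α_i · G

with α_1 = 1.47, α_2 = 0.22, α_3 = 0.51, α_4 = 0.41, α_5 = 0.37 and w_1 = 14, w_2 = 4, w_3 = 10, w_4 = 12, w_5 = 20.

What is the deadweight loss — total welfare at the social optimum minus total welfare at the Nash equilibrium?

∂u_i/∂g_i = α_i − 1, so firm i contributes w_i if α_i > 1, else 0.
α_i > 1 for i ∈ {1}; NE contributions (14, 0, 0, 0, 0), G = 14.
W^NE = Σw_i − G^NE + (Σα_i)·G^NE = 60 + 1.98·14 = 87.72.
Planner: ∂(Σu_j)/∂g_i = Σα_j − 1 = 1.98 > 0, so everyone contributes w_i; G^SO = 60, W^SO = 60 + 1.98·60 = 178.8.
Deadweight loss = 91.08.

91.08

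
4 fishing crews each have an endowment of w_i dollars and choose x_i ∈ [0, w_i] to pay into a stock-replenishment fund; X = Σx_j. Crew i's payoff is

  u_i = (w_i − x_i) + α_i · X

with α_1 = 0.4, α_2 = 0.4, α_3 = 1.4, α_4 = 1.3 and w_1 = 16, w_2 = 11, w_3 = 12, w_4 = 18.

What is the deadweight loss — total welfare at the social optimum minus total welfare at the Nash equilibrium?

∂u_i/∂x_i = α_i − 1, so crew i contributes w_i if α_i > 1, else 0.
α_i > 1 for i ∈ {3, 4}; NE contributions (0, 0, 12, 18), X = 30.
W^NE = Σw_i − X^NE + (Σα_i)·X^NE = 57 + 2.5·30 = 132.
Planner: ∂(Σu_j)/∂x_i = Σα_j − 1 = 2.5 > 0, so everyone contributes w_i; X^SO = 57, W^SO = 57 + 2.5·57 = 199.5.
Deadweight loss = 67.5.

67.5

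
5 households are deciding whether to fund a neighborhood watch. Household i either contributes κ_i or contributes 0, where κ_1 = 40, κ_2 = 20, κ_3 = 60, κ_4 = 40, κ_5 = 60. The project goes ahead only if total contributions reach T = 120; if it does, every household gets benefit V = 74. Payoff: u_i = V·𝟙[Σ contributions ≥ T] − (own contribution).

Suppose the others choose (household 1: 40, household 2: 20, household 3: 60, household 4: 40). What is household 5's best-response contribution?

Others' total = 160 ≥ 120; contributing adds cost 60 for no extra benefit.
Best response: 0.

0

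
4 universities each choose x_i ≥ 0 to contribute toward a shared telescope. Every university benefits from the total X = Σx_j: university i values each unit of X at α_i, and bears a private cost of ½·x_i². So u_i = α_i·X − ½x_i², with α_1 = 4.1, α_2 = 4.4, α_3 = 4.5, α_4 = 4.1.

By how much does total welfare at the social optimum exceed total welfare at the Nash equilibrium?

University i's FOC: ∂u_i/∂x_i = α_i − x_i = 0, so x_i* = α_i.
NE contributions = (4.1, 4.4, 4.5, 4.1); X = 17.1.
W^NE = (Σα)·X − ½Σα_i² = 17.1² − ½·73.23 = 255.795.
Planner sets x_i = Σα_j = 17.1 for every i, so X^SO = 4·17.1 = 68.4.
W^SO = (Σα)·X^SO − ½·4·(Σα)² = (4/2)·17.1² = 584.82.
Deadweight loss = W^SO − W^NE = 329.025.

329.025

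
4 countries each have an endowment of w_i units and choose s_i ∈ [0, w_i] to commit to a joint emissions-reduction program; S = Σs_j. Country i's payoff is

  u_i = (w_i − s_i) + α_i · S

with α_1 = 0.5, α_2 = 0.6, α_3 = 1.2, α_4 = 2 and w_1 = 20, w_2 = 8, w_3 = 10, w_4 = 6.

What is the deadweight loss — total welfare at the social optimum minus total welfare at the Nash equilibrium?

92.4

∂u_i/∂s_i = α_i − 1, so country i contributes w_i if α_i > 1, else 0.
α_i > 1 for i ∈ {3, 4}; NE contributions (0, 0, 10, 6), S = 16.
W^NE = Σw_i − S^NE + (Σα_i)·S^NE = 44 + 3.3·16 = 96.8.
Planner: ∂(Σu_j)/∂s_i = Σα_j − 1 = 3.3 > 0, so everyone contributes w_i; S^SO = 44, W^SO = 44 + 3.3·44 = 189.2.
Deadweight loss = 92.4.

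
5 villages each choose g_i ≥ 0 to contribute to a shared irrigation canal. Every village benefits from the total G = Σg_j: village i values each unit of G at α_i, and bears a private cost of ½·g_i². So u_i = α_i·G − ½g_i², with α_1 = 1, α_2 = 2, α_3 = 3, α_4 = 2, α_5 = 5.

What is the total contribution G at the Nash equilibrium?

Village i's FOC: ∂u_i/∂g_i = α_i − g_i = 0, so g_i* = α_i.
NE contributions = (1, 2, 3, 2, 5); G = 13.

13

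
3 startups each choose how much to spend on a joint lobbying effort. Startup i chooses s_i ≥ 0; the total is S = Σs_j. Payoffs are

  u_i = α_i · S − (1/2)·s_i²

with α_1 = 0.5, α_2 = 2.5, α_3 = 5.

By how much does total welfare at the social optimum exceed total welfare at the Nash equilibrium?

Startup i's FOC: ∂u_i/∂s_i = α_i − s_i = 0, so s_i* = α_i.
NE contributions = (0.5, 2.5, 5); S = 8.
W^NE = (Σα)·S − ½Σα_i² = 8² − ½·31.5 = 48.25.
Planner sets s_i = Σα_j = 8 for every i, so S^SO = 3·8 = 24.
W^SO = (Σα)·S^SO − ½·3·(Σα)² = (3/2)·8² = 96.
Deadweight loss = W^SO − W^NE = 47.75.

47.75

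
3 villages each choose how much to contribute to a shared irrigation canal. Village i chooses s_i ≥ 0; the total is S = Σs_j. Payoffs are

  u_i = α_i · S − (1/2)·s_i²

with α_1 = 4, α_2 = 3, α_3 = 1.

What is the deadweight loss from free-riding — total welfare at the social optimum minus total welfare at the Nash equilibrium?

45

Village i's FOC: ∂u_i/∂s_i = α_i − s_i = 0, so s_i* = α_i.
NE contributions = (4, 3, 1); S = 8.
W^NE = (Σα)·S − ½Σα_i² = 8² − ½·26 = 51.
Planner sets s_i = Σα_j = 8 for every i, so S^SO = 3·8 = 24.
W^SO = (Σα)·S^SO − ½·3·(Σα)² = (3/2)·8² = 96.
Deadweight loss = W^SO − W^NE = 45.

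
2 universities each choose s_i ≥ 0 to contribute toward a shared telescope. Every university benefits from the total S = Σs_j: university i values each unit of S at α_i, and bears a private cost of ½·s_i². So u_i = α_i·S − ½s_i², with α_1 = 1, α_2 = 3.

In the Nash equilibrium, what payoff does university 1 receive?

3.5

University i's FOC: ∂u_i/∂s_i = α_i − s_i = 0, so s_i* = α_i.
NE contributions = (1, 3); S = 4.
u_1 = α_1·S − ½·(s_1)² = 1·4 − ½·1² = 3.5.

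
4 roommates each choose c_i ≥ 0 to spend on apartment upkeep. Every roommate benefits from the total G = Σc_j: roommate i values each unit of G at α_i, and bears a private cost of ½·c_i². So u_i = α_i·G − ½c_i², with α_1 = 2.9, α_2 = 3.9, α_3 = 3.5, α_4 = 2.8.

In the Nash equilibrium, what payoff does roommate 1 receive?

33.785

Roommate i's FOC: ∂u_i/∂c_i = α_i − c_i = 0, so c_i* = α_i.
NE contributions = (2.9, 3.9, 3.5, 2.8); G = 13.1.
u_1 = α_1·G − ½·(c_1)² = 2.9·13.1 − ½·2.9² = 33.785.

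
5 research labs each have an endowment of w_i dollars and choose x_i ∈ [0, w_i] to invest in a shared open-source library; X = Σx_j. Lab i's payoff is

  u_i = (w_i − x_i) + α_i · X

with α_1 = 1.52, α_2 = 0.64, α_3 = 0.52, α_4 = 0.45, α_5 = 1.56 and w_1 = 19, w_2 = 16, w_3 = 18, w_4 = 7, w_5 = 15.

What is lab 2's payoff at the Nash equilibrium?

∂u_i/∂x_i = α_i − 1, so lab i contributes w_i if α_i > 1, else 0.
α_i > 1 for i ∈ {1, 5}; NE contributions (19, 0, 0, 0, 15), X = 34.
u_2 = (16 − 0) + 0.64·34 = 37.76.

37.76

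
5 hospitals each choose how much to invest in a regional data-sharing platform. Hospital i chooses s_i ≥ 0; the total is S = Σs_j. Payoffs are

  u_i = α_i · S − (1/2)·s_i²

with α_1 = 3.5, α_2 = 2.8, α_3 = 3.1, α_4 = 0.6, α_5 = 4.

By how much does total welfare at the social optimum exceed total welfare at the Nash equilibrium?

317.03

Hospital i's FOC: ∂u_i/∂s_i = α_i − s_i = 0, so s_i* = α_i.
NE contributions = (3.5, 2.8, 3.1, 0.6, 4); S = 14.
W^NE = (Σα)·S − ½Σα_i² = 14² − ½·46.06 = 172.97.
Planner sets s_i = Σα_j = 14 for every i, so S^SO = 5·14 = 70.
W^SO = (Σα)·S^SO − ½·5·(Σα)² = (5/2)·14² = 490.
Deadweight loss = W^SO − W^NE = 317.03.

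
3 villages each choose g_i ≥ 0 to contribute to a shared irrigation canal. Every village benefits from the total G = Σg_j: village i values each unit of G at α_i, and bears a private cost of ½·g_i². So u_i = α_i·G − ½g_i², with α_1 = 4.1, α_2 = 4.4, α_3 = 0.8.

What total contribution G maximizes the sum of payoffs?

Planner FOC: ∂(Σu_j)/∂g_i = (Σα_j) − g_i = 0, so g_i^SO = Σα_j = 9.3 for every i; G^SO = 27.9.

27.9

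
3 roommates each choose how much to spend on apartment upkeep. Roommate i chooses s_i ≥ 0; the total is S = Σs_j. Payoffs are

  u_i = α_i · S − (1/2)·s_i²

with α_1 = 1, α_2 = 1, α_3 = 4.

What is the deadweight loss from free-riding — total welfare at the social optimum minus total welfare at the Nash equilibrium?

27

Roommate i's FOC: ∂u_i/∂s_i = α_i − s_i = 0, so s_i* = α_i.
NE contributions = (1, 1, 4); S = 6.
W^NE = (Σα)·S − ½Σα_i² = 6² − ½·18 = 27.
Planner sets s_i = Σα_j = 6 for every i, so S^SO = 3·6 = 18.
W^SO = (Σα)·S^SO − ½·3·(Σα)² = (3/2)·6² = 54.
Deadweight loss = W^SO − W^NE = 27.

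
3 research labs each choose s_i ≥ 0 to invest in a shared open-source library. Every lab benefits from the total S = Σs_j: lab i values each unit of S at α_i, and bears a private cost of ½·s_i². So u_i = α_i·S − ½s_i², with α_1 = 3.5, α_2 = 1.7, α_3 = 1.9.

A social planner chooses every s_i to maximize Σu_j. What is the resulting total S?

Planner FOC: ∂(Σu_j)/∂s_i = (Σα_j) − s_i = 0, so s_i^SO = Σα_j = 7.1 for every i; S^SO = 21.3.

21.3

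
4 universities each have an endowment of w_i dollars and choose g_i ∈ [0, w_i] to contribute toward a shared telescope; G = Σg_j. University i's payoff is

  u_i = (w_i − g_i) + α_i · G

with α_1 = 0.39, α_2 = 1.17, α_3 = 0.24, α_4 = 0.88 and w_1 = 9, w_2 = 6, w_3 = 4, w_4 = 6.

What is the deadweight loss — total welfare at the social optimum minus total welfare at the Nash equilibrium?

31.92

∂u_i/∂g_i = α_i − 1, so university i contributes w_i if α_i > 1, else 0.
α_i > 1 for i ∈ {2}; NE contributions (0, 6, 0, 0), G = 6.
W^NE = Σw_i − G^NE + (Σα_i)·G^NE = 25 + 1.68·6 = 35.08.
Planner: ∂(Σu_j)/∂g_i = Σα_j − 1 = 1.68 > 0, so everyone contributes w_i; G^SO = 25, W^SO = 25 + 1.68·25 = 67.
Deadweight loss = 31.92.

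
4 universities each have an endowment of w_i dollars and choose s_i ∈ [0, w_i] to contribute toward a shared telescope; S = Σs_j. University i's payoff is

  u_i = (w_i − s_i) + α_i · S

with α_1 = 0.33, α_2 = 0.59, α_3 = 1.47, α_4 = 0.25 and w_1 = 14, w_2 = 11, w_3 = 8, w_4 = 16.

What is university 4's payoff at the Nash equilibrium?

18

∂u_i/∂s_i = α_i − 1, so university i contributes w_i if α_i > 1, else 0.
α_i > 1 for i ∈ {3}; NE contributions (0, 0, 8, 0), S = 8.
u_4 = (16 − 0) + 0.25·8 = 18.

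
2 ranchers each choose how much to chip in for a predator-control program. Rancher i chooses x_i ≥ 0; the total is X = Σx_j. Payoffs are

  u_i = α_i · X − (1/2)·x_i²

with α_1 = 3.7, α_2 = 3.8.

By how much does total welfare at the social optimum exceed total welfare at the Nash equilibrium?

14.065

Rancher i's FOC: ∂u_i/∂x_i = α_i − x_i = 0, so x_i* = α_i.
NE contributions = (3.7, 3.8); X = 7.5.
W^NE = (Σα)·X − ½Σα_i² = 7.5² − ½·28.13 = 42.185.
Planner sets x_i = Σα_j = 7.5 for every i, so X^SO = 2·7.5 = 15.
W^SO = (Σα)·X^SO − ½·2·(Σα)² = (2/2)·7.5² = 56.25.
Deadweight loss = W^SO − W^NE = 14.065.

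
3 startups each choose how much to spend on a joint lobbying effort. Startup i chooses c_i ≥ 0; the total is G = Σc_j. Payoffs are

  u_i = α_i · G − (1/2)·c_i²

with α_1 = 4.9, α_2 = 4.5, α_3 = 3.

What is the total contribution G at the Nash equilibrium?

12.4

Startup i's FOC: ∂u_i/∂c_i = α_i − c_i = 0, so c_i* = α_i.
NE contributions = (4.9, 4.5, 3); G = 12.4.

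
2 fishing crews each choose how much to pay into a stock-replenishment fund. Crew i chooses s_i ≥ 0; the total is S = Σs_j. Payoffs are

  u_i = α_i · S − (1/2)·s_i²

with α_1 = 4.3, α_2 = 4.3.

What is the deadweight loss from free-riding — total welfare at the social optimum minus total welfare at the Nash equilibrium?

Crew i's FOC: ∂u_i/∂s_i = α_i − s_i = 0, so s_i* = α_i.
NE contributions = (4.3, 4.3); S = 8.6.
W^NE = (Σα)·S − ½Σα_i² = 8.6² − ½·36.98 = 55.47.
Planner sets s_i = Σα_j = 8.6 for every i, so S^SO = 2·8.6 = 17.2.
W^SO = (Σα)·S^SO − ½·2·(Σα)² = (2/2)·8.6² = 73.96.
Deadweight loss = W^SO − W^NE = 18.49.

18.49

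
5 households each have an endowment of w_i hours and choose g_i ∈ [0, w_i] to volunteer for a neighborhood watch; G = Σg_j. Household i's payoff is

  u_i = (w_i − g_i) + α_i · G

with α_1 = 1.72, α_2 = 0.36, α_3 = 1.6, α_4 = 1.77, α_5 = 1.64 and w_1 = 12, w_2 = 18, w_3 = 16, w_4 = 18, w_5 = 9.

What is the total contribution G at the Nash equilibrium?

∂u_i/∂g_i = α_i − 1, so household i contributes w_i if α_i > 1, else 0.
α_i > 1 for i ∈ {1, 3, 4, 5}; NE contributions (12, 0, 16, 18, 9), G = 55.

55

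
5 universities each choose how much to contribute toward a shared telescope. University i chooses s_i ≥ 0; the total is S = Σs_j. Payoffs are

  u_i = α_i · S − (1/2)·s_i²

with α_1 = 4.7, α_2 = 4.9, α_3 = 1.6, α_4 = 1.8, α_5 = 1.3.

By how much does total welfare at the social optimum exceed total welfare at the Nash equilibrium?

University i's FOC: ∂u_i/∂s_i = α_i − s_i = 0, so s_i* = α_i.
NE contributions = (4.7, 4.9, 1.6, 1.8, 1.3); S = 14.3.
W^NE = (Σα)·S − ½Σα_i² = 14.3² − ½·53.59 = 177.695.
Planner sets s_i = Σα_j = 14.3 for every i, so S^SO = 5·14.3 = 71.5.
W^SO = (Σα)·S^SO − ½·5·(Σα)² = (5/2)·14.3² = 511.225.
Deadweight loss = W^SO − W^NE = 333.53.

333.53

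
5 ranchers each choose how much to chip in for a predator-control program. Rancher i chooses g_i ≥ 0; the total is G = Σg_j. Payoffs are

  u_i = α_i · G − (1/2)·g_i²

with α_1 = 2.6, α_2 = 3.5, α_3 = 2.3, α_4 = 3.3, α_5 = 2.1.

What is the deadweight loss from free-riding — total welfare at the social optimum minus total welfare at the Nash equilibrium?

Rancher i's FOC: ∂u_i/∂g_i = α_i − g_i = 0, so g_i* = α_i.
NE contributions = (2.6, 3.5, 2.3, 3.3, 2.1); G = 13.8.
W^NE = (Σα)·G − ½Σα_i² = 13.8² − ½·39.6 = 170.64.
Planner sets g_i = Σα_j = 13.8 for every i, so G^SO = 5·13.8 = 69.
W^SO = (Σα)·G^SO − ½·5·(Σα)² = (5/2)·13.8² = 476.1.
Deadweight loss = W^SO − W^NE = 305.46.

305.46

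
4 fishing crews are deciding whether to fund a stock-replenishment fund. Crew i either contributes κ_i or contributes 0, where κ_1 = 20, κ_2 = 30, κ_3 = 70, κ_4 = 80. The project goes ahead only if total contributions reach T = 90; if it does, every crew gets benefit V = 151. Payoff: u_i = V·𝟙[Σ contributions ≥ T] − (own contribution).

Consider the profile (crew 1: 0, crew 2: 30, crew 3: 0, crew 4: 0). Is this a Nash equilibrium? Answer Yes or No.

Total = 30 < 90: not provided.
Crew 1 (pledges 0, payoff 0): pledging 20 → total 50, payoff -20. No gain.
Crew 2 (pledges 30, payoff -30): dropping to 0 → total 0, payoff 0. Profitable deviation.

No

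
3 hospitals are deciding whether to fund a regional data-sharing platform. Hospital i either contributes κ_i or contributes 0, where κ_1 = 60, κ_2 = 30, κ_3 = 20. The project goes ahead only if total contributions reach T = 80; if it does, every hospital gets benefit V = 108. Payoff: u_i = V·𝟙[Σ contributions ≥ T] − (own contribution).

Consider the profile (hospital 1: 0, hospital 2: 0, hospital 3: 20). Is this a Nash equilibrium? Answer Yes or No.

No

Total = 20 < 80: not provided.
Hospital 1 (pledges 0, payoff 0): pledging 60 → total 80, payoff 48. Profitable deviation.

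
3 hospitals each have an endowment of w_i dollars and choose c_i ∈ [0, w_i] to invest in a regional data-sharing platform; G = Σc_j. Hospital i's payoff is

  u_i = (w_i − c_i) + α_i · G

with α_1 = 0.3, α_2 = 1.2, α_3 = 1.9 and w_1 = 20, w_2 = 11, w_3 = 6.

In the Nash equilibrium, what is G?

∂u_i/∂c_i = α_i − 1, so hospital i contributes w_i if α_i > 1, else 0.
α_i > 1 for i ∈ {2, 3}; NE contributions (0, 11, 6), G = 17.

17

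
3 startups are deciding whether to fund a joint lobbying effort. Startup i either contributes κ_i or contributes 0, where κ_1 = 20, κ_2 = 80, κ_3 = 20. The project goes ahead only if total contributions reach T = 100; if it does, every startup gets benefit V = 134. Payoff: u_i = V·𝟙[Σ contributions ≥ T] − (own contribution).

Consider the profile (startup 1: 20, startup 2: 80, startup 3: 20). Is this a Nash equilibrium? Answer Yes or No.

No

Total = 120 ≥ 100: provided.
Startup 1 (pledges 20, payoff 114): dropping to 0 → total 100, payoff 134. Profitable deviation.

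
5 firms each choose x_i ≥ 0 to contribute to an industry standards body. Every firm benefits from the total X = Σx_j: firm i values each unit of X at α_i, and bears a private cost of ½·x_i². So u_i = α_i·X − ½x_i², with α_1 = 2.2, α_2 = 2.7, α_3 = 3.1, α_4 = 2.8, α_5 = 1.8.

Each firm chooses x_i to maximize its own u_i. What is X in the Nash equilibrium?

12.6

Firm i's FOC: ∂u_i/∂x_i = α_i − x_i = 0, so x_i* = α_i.
NE contributions = (2.2, 2.7, 3.1, 2.8, 1.8); X = 12.6.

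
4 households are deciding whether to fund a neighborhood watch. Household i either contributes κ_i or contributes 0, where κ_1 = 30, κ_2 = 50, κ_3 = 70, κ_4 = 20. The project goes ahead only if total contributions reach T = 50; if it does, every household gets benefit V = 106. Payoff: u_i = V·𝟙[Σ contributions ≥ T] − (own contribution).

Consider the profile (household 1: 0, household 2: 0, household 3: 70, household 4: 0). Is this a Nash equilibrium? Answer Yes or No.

Total = 70 ≥ 50: provided.
Household 1 (pledges 0, payoff 106): pledging 30 → total 100, payoff 76. No gain.
Household 2 (pledges 0, payoff 106): pledging 50 → total 120, payoff 56. No gain.
Household 3 (pledges 70, payoff 36): dropping to 0 → total 0, payoff 0. No gain.
Household 4 (pledges 0, payoff 106): pledging 20 → total 90, payoff 86. No gain.

Yes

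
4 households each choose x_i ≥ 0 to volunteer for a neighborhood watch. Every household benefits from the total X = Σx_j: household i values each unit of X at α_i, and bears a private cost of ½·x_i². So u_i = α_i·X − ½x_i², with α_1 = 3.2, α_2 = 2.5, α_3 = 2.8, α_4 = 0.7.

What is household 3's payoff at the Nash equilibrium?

Household i's FOC: ∂u_i/∂x_i = α_i − x_i = 0, so x_i* = α_i.
NE contributions = (3.2, 2.5, 2.8, 0.7); X = 9.2.
u_3 = α_3·X − ½·(x_3)² = 2.8·9.2 − ½·2.8² = 21.84.

21.84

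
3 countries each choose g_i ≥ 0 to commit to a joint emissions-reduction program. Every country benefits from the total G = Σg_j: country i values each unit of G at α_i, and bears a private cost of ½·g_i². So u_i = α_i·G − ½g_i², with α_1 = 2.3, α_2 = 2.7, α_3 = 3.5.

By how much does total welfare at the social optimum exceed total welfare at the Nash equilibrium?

48.54

Country i's FOC: ∂u_i/∂g_i = α_i − g_i = 0, so g_i* = α_i.
NE contributions = (2.3, 2.7, 3.5); G = 8.5.
W^NE = (Σα)·G − ½Σα_i² = 8.5² − ½·24.83 = 59.835.
Planner sets g_i = Σα_j = 8.5 for every i, so G^SO = 3·8.5 = 25.5.
W^SO = (Σα)·G^SO − ½·3·(Σα)² = (3/2)·8.5² = 108.375.
Deadweight loss = W^SO − W^NE = 48.54.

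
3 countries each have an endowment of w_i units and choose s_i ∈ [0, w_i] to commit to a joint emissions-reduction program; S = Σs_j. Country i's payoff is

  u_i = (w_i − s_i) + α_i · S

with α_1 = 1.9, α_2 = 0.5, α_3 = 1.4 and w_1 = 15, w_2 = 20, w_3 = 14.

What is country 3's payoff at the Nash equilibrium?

40.6

∂u_i/∂s_i = α_i − 1, so country i contributes w_i if α_i > 1, else 0.
α_i > 1 for i ∈ {1, 3}; NE contributions (15, 0, 14), S = 29.
u_3 = (14 − 14) + 1.4·29 = 40.6.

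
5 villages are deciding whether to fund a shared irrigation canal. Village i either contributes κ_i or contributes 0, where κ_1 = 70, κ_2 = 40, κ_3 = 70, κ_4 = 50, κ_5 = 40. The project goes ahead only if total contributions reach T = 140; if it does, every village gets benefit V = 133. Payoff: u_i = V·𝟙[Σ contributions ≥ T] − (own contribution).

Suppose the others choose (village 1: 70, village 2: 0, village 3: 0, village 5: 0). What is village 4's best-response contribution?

0

Others' total = 70. Even contributing 50 gives 120 < 140: no benefit either way.
Best response: 0.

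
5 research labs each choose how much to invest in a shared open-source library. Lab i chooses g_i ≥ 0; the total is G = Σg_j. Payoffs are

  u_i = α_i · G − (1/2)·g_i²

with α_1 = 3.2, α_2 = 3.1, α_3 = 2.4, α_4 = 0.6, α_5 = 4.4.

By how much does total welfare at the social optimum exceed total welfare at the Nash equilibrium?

Lab i's FOC: ∂u_i/∂g_i = α_i − g_i = 0, so g_i* = α_i.
NE contributions = (3.2, 3.1, 2.4, 0.6, 4.4); G = 13.7.
W^NE = (Σα)·G − ½Σα_i² = 13.7² − ½·45.33 = 165.025.
Planner sets g_i = Σα_j = 13.7 for every i, so G^SO = 5·13.7 = 68.5.
W^SO = (Σα)·G^SO − ½·5·(Σα)² = (5/2)·13.7² = 469.225.
Deadweight loss = W^SO − W^NE = 304.2.

304.2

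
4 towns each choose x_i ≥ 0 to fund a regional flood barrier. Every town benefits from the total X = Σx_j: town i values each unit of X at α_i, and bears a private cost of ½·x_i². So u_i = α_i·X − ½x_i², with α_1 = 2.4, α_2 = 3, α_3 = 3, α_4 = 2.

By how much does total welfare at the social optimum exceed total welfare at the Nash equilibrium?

Town i's FOC: ∂u_i/∂x_i = α_i − x_i = 0, so x_i* = α_i.
NE contributions = (2.4, 3, 3, 2); X = 10.4.
W^NE = (Σα)·X − ½Σα_i² = 10.4² − ½·27.76 = 94.28.
Planner sets x_i = Σα_j = 10.4 for every i, so X^SO = 4·10.4 = 41.6.
W^SO = (Σα)·X^SO − ½·4·(Σα)² = (4/2)·10.4² = 216.32.
Deadweight loss = W^SO − W^NE = 122.04.

122.04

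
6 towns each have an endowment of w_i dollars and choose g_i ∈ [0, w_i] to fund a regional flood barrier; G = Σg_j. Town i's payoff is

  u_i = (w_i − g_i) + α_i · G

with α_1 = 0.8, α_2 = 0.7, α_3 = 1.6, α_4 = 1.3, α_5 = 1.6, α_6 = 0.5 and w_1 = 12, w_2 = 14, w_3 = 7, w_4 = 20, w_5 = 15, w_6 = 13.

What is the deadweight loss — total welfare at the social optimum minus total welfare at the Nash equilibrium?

214.5

∂u_i/∂g_i = α_i − 1, so town i contributes w_i if α_i > 1, else 0.
α_i > 1 for i ∈ {3, 4, 5}; NE contributions (0, 0, 7, 20, 15, 0), G = 42.
W^NE = Σw_i − G^NE + (Σα_i)·G^NE = 81 + 5.5·42 = 312.
Planner: ∂(Σu_j)/∂g_i = Σα_j − 1 = 5.5 > 0, so everyone contributes w_i; G^SO = 81, W^SO = 81 + 5.5·81 = 526.5.
Deadweight loss = 214.5.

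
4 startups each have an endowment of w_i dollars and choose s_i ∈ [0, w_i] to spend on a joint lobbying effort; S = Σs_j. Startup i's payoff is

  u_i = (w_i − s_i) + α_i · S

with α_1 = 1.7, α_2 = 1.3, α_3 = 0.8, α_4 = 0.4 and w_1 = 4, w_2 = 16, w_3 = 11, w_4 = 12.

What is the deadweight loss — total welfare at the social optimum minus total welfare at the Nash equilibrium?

73.6

∂u_i/∂s_i = α_i − 1, so startup i contributes w_i if α_i > 1, else 0.
α_i > 1 for i ∈ {1, 2}; NE contributions (4, 16, 0, 0), S = 20.
W^NE = Σw_i − S^NE + (Σα_i)·S^NE = 43 + 3.2·20 = 107.
Planner: ∂(Σu_j)/∂s_i = Σα_j − 1 = 3.2 > 0, so everyone contributes w_i; S^SO = 43, W^SO = 43 + 3.2·43 = 180.6.
Deadweight loss = 73.6.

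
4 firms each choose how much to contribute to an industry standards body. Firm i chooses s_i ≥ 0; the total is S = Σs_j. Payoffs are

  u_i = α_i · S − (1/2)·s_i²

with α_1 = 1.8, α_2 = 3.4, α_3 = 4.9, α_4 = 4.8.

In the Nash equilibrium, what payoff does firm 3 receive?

Firm i's FOC: ∂u_i/∂s_i = α_i − s_i = 0, so s_i* = α_i.
NE contributions = (1.8, 3.4, 4.9, 4.8); S = 14.9.
u_3 = α_3·S − ½·(s_3)² = 4.9·14.9 − ½·4.9² = 61.005.

61.005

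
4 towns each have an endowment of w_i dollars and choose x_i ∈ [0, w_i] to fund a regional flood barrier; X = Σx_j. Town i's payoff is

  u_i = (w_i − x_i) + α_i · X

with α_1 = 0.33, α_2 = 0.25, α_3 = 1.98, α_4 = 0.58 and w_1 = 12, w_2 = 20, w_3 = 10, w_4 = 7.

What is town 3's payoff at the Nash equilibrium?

19.8

∂u_i/∂x_i = α_i − 1, so town i contributes w_i if α_i > 1, else 0.
α_i > 1 for i ∈ {3}; NE contributions (0, 0, 10, 0), X = 10.
u_3 = (10 − 10) + 1.98·10 = 19.8.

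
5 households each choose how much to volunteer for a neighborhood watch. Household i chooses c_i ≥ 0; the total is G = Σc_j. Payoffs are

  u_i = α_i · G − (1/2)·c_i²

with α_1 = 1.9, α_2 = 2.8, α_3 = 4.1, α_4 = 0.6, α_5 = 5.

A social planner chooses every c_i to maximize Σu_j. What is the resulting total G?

72

Planner FOC: ∂(Σu_j)/∂c_i = (Σα_j) − c_i = 0, so c_i^SO = Σα_j = 14.4 for every i; G^SO = 72.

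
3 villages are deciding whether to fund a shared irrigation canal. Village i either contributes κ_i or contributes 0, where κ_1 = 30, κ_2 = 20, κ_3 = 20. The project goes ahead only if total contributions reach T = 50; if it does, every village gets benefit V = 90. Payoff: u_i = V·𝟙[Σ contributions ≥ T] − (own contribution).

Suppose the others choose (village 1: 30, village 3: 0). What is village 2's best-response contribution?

20

Others' total = 30. Contributing 20 brings total to 50 ≥ 50: gain V − κ_2 = 70.
Best response: 20.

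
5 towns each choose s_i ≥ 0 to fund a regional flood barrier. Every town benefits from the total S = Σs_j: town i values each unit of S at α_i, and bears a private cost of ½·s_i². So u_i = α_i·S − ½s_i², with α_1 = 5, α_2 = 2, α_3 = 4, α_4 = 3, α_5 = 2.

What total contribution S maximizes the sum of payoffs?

Planner FOC: ∂(Σu_j)/∂s_i = (Σα_j) − s_i = 0, so s_i^SO = Σα_j = 16 for every i; S^SO = 80.

80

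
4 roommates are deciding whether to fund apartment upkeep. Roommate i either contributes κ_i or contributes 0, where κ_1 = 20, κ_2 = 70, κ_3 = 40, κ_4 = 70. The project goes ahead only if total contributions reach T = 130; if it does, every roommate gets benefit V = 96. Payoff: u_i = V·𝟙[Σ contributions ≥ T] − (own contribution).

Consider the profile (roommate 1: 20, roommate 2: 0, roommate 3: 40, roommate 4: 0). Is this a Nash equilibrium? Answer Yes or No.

Total = 60 < 130: not provided.
Roommate 1 (pledges 20, payoff -20): dropping to 0 → total 40, payoff 0. Profitable deviation.

No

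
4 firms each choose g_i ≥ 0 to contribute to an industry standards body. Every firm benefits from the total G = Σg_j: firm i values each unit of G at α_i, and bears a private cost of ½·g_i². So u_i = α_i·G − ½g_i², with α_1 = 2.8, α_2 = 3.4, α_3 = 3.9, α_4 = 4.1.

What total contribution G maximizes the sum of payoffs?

Planner FOC: ∂(Σu_j)/∂g_i = (Σα_j) − g_i = 0, so g_i^SO = Σα_j = 14.2 for every i; G^SO = 56.8.

56.8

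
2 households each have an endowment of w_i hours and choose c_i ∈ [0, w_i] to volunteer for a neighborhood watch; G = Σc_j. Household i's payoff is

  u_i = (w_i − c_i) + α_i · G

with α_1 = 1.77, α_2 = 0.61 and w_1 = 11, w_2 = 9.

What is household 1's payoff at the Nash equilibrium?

19.47

∂u_i/∂c_i = α_i − 1, so household i contributes w_i if α_i > 1, else 0.
α_i > 1 for i ∈ {1}; NE contributions (11, 0), G = 11.
u_1 = (11 − 11) + 1.77·11 = 19.47.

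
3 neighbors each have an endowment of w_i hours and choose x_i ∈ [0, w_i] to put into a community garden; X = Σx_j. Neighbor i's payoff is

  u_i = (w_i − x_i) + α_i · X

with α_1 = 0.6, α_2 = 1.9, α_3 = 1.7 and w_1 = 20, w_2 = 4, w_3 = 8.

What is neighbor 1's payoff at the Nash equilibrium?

27.2

∂u_i/∂x_i = α_i − 1, so neighbor i contributes w_i if α_i > 1, else 0.
α_i > 1 for i ∈ {2, 3}; NE contributions (0, 4, 8), X = 12.
u_1 = (20 − 0) + 0.6·12 = 27.2.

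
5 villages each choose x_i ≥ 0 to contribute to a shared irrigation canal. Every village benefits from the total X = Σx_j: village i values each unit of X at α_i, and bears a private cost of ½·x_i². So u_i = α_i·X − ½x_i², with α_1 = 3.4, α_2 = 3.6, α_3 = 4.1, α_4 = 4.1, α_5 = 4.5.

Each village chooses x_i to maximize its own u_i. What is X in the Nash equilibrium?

19.7

Village i's FOC: ∂u_i/∂x_i = α_i − x_i = 0, so x_i* = α_i.
NE contributions = (3.4, 3.6, 4.1, 4.1, 4.5); X = 19.7.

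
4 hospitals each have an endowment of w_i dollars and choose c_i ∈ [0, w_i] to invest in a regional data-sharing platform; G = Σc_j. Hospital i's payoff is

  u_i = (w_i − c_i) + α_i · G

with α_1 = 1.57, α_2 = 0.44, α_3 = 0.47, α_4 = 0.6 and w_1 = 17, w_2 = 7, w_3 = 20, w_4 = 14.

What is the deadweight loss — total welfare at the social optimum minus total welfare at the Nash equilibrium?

85.28

∂u_i/∂c_i = α_i − 1, so hospital i contributes w_i if α_i > 1, else 0.
α_i > 1 for i ∈ {1}; NE contributions (17, 0, 0, 0), G = 17.
W^NE = Σw_i − G^NE + (Σα_i)·G^NE = 58 + 2.08·17 = 93.36.
Planner: ∂(Σu_j)/∂c_i = Σα_j − 1 = 2.08 > 0, so everyone contributes w_i; G^SO = 58, W^SO = 58 + 2.08·58 = 178.64.
Deadweight loss = 85.28.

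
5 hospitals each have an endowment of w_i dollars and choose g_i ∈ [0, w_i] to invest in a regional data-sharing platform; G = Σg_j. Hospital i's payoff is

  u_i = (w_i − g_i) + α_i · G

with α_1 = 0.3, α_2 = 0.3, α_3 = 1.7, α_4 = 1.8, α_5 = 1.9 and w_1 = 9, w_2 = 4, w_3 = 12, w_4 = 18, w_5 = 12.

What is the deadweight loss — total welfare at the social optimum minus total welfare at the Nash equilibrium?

65

∂u_i/∂g_i = α_i − 1, so hospital i contributes w_i if α_i > 1, else 0.
α_i > 1 for i ∈ {3, 4, 5}; NE contributions (0, 0, 12, 18, 12), G = 42.
W^NE = Σw_i − G^NE + (Σα_i)·G^NE = 55 + 5·42 = 265.
Planner: ∂(Σu_j)/∂g_i = Σα_j − 1 = 5 > 0, so everyone contributes w_i; G^SO = 55, W^SO = 55 + 5·55 = 330.
Deadweight loss = 65.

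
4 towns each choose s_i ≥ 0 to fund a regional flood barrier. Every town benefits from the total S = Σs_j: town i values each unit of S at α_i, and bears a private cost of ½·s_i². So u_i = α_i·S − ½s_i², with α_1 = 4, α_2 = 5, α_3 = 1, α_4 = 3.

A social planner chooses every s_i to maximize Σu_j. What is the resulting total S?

52

Planner FOC: ∂(Σu_j)/∂s_i = (Σα_j) − s_i = 0, so s_i^SO = Σα_j = 13 for every i; S^SO = 52.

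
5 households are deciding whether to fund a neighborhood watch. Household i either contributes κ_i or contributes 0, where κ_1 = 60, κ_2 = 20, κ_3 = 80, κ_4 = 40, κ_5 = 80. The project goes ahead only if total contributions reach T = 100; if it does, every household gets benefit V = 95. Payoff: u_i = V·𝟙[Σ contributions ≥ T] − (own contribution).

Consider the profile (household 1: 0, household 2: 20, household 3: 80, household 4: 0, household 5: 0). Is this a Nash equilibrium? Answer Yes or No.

Yes

Total = 100 ≥ 100: provided.
Household 1 (pledges 0, payoff 95): pledging 60 → total 160, payoff 35. No gain.
Household 2 (pledges 20, payoff 75): dropping to 0 → total 80, payoff 0. No gain.
Household 3 (pledges 80, payoff 15): dropping to 0 → total 20, payoff 0. No gain.
Household 4 (pledges 0, payoff 95): pledging 40 → total 140, payoff 55. No gain.
Household 5 (pledges 0, payoff 95): pledging 80 → total 180, payoff 15. No gain.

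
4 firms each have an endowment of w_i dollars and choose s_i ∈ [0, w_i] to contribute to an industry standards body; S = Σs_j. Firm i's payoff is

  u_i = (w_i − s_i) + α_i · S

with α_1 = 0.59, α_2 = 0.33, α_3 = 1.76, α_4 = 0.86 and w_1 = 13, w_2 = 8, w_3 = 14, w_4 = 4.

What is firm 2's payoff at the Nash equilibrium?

∂u_i/∂s_i = α_i − 1, so firm i contributes w_i if α_i > 1, else 0.
α_i > 1 for i ∈ {3}; NE contributions (0, 0, 14, 0), S = 14.
u_2 = (8 − 0) + 0.33·14 = 12.62.

12.62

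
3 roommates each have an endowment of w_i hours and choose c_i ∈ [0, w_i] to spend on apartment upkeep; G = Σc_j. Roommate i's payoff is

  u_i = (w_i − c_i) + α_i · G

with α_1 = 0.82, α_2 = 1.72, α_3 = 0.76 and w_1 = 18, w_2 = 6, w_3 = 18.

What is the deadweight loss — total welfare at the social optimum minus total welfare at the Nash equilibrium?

82.8

∂u_i/∂c_i = α_i − 1, so roommate i contributes w_i if α_i > 1, else 0.
α_i > 1 for i ∈ {2}; NE contributions (0, 6, 0), G = 6.
W^NE = Σw_i − G^NE + (Σα_i)·G^NE = 42 + 2.3·6 = 55.8.
Planner: ∂(Σu_j)/∂c_i = Σα_j − 1 = 2.3 > 0, so everyone contributes w_i; G^SO = 42, W^SO = 42 + 2.3·42 = 138.6.
Deadweight loss = 82.8.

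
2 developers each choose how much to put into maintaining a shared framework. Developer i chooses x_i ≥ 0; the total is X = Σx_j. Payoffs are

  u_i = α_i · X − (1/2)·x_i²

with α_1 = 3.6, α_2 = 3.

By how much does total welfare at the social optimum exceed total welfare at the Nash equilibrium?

10.98

Developer i's FOC: ∂u_i/∂x_i = α_i − x_i = 0, so x_i* = α_i.
NE contributions = (3.6, 3); X = 6.6.
W^NE = (Σα)·X − ½Σα_i² = 6.6² − ½·21.96 = 32.58.
Planner sets x_i = Σα_j = 6.6 for every i, so X^SO = 2·6.6 = 13.2.
W^SO = (Σα)·X^SO − ½·2·(Σα)² = (2/2)·6.6² = 43.56.
Deadweight loss = W^SO − W^NE = 10.98.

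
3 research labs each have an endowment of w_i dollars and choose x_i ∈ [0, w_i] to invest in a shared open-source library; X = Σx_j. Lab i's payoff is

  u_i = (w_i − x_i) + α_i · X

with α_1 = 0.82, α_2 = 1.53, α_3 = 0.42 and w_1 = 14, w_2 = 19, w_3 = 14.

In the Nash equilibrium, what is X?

19

∂u_i/∂x_i = α_i − 1, so lab i contributes w_i if α_i > 1, else 0.
α_i > 1 for i ∈ {2}; NE contributions (0, 19, 0), X = 19.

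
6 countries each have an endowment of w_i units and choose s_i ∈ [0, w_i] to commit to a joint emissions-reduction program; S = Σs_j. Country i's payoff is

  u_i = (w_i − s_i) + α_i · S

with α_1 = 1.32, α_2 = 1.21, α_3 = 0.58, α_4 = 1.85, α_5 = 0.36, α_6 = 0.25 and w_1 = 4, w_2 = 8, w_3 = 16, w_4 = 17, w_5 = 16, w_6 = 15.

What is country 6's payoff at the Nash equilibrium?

∂u_i/∂s_i = α_i − 1, so country i contributes w_i if α_i > 1, else 0.
α_i > 1 for i ∈ {1, 2, 4}; NE contributions (4, 8, 0, 17, 0, 0), S = 29.
u_6 = (15 − 0) + 0.25·29 = 22.25.

22.25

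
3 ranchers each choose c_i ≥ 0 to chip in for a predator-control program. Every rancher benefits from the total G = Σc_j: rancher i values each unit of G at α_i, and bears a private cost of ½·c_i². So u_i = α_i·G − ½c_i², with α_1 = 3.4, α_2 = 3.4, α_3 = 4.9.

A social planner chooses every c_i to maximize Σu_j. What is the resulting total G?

Planner FOC: ∂(Σu_j)/∂c_i = (Σα_j) − c_i = 0, so c_i^SO = Σα_j = 11.7 for every i; G^SO = 35.1.

35.1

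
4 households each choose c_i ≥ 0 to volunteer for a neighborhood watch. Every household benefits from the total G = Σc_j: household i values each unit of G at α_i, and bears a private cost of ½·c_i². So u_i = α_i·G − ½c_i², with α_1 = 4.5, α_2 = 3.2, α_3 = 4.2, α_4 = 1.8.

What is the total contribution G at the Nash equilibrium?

13.7

Household i's FOC: ∂u_i/∂c_i = α_i − c_i = 0, so c_i* = α_i.
NE contributions = (4.5, 3.2, 4.2, 1.8); G = 13.7.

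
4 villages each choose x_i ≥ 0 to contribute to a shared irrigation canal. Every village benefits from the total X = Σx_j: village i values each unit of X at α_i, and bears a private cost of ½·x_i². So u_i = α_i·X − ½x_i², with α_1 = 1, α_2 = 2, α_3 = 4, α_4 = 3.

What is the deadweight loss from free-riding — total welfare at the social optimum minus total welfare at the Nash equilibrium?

Village i's FOC: ∂u_i/∂x_i = α_i − x_i = 0, so x_i* = α_i.
NE contributions = (1, 2, 4, 3); X = 10.
W^NE = (Σα)·X − ½Σα_i² = 10² − ½·30 = 85.
Planner sets x_i = Σα_j = 10 for every i, so X^SO = 4·10 = 40.
W^SO = (Σα)·X^SO − ½·4·(Σα)² = (4/2)·10² = 200.
Deadweight loss = W^SO − W^NE = 115.

115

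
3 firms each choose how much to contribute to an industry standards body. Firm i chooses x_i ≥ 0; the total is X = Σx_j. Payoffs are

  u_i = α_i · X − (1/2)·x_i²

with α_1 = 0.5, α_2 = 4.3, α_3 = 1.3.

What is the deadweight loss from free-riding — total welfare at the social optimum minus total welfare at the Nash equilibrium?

Firm i's FOC: ∂u_i/∂x_i = α_i − x_i = 0, so x_i* = α_i.
NE contributions = (0.5, 4.3, 1.3); X = 6.1.
W^NE = (Σα)·X − ½Σα_i² = 6.1² − ½·20.43 = 26.995.
Planner sets x_i = Σα_j = 6.1 for every i, so X^SO = 3·6.1 = 18.3.
W^SO = (Σα)·X^SO − ½·3·(Σα)² = (3/2)·6.1² = 55.815.
Deadweight loss = W^SO − W^NE = 28.82.

28.82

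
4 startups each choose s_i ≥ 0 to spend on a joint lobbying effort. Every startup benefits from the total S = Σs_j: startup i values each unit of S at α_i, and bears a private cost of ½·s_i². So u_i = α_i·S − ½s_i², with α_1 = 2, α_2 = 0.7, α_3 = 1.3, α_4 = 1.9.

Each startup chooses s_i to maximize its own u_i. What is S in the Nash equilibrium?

5.9

Startup i's FOC: ∂u_i/∂s_i = α_i − s_i = 0, so s_i* = α_i.
NE contributions = (2, 0.7, 1.3, 1.9); S = 5.9.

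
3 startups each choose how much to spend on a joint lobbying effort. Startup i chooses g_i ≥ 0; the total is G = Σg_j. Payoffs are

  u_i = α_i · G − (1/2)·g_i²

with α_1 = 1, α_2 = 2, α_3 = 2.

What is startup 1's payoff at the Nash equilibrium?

4.5

Startup i's FOC: ∂u_i/∂g_i = α_i − g_i = 0, so g_i* = α_i.
NE contributions = (1, 2, 2); G = 5.
u_1 = α_1·G − ½·(g_1)² = 1·5 − ½·1² = 4.5.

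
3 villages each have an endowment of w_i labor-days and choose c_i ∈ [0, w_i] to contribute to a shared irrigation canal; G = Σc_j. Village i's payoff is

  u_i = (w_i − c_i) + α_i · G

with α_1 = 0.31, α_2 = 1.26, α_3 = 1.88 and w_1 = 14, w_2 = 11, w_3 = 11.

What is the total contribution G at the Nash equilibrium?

22

∂u_i/∂c_i = α_i − 1, so village i contributes w_i if α_i > 1, else 0.
α_i > 1 for i ∈ {2, 3}; NE contributions (0, 11, 11), G = 22.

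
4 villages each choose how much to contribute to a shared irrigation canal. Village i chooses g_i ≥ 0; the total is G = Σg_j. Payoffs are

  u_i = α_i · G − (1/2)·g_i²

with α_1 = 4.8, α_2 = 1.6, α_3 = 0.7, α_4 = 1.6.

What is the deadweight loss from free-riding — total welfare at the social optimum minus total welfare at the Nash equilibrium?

Village i's FOC: ∂u_i/∂g_i = α_i − g_i = 0, so g_i* = α_i.
NE contributions = (4.8, 1.6, 0.7, 1.6); G = 8.7.
W^NE = (Σα)·G − ½Σα_i² = 8.7² − ½·28.65 = 61.365.
Planner sets g_i = Σα_j = 8.7 for every i, so G^SO = 4·8.7 = 34.8.
W^SO = (Σα)·G^SO − ½·4·(Σα)² = (4/2)·8.7² = 151.38.
Deadweight loss = W^SO − W^NE = 90.015.

90.015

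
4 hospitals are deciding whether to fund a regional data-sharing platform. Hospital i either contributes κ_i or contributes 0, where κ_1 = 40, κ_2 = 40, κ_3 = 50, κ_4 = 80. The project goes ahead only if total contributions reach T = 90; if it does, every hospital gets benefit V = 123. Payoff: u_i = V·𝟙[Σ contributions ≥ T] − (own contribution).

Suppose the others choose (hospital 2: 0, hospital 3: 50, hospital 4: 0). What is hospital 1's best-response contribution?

40

Others' total = 50. Contributing 40 brings total to 90 ≥ 90: gain V − κ_1 = 83.
Best response: 40.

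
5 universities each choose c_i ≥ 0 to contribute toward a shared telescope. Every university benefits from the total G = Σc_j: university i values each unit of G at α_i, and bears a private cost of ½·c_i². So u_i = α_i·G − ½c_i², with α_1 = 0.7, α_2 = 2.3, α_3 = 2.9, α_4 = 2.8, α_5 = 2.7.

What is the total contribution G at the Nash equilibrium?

11.4

University i's FOC: ∂u_i/∂c_i = α_i − c_i = 0, so c_i* = α_i.
NE contributions = (0.7, 2.3, 2.9, 2.8, 2.7); G = 11.4.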